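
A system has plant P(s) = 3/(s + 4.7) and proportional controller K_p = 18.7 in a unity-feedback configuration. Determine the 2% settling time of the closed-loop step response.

Closed-loop transfer function: T(s) = K_p·P(s)/(1 + K_p·P(s)) = 56.1/(s + 4.7 + 56.1) = 56.1/(s + 60.8).
Time constant τ = 1/60.8 = 0.01645 s, so the 2% settling time is about 4τ = 0.0658 s.

T_s ≈ 0.0658 s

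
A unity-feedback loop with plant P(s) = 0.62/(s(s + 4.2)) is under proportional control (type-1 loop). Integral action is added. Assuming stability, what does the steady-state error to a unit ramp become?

The integrator raises the loop to type 2, so K_v → ∞ and e_ss to a ramp is zero.

0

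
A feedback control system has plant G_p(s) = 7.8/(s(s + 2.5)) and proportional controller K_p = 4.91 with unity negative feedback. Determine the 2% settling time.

The closed-loop denominator s² + 2.5s + 38.3 gives ω_n = √38.3 = 6.189 and ζ = 2.5/(2ω_n) = 0.202.
2% settling time T_s ≈ 4/(ζω_n) = 4/1.25 = 3.2 s.

T_s ≈ 3.2 s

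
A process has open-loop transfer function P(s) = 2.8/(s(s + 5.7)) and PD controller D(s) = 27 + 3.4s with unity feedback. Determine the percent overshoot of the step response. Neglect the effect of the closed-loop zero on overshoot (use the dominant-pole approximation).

0.34%

Forward path: (27 + 3.4s)·2.8/(s(s+5.7)). The closed-loop characteristic equation is s² + (5.7 + 2.8·3.4)s + 2.8·27 = 0.
That is s² + 15.22s + 75.6 = 0, so ω_n = 8.695 rad/s and ζ = 15.22/(2·8.695) = 0.8752.
%OS = 100·exp(−πζ/√(1−ζ²)) = 0.34%.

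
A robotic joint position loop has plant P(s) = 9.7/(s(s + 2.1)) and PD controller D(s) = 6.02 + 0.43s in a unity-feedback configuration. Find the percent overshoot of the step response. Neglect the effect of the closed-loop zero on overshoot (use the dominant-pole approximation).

24.3%

Forward path: (6.02 + 0.43s)·9.7/(s(s+2.1)). The closed-loop characteristic equation is s² + (2.1 + 9.7·0.43)s + 9.7·6.02 = 0.
That is s² + 6.271s + 58.39 = 0, so ω_n = 7.642 rad/s and ζ = 6.271/(2·7.642) = 0.4103.
%OS = 100·exp(−πζ/√(1−ζ²)) = 24.3%.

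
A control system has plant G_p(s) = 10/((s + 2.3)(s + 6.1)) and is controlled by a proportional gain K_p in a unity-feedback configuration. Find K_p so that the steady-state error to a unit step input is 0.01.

For a type-0 loop with proportional control, e_ss = 1/(1 + K_p·G_p(0)).
G_p(0) = 0.7128. Require 1/(1 + K_p·0.7128) = 0.01, so 1 + 0.7128·K_p = 100.
K_p = (100 − 1)/0.7128 = 139.

K_p = 139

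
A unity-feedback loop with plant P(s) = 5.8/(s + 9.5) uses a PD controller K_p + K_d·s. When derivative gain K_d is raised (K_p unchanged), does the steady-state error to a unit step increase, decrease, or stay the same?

unchanged

At s = 0 the derivative term contributes nothing: C(0) = K_p regardless of K_d, so K_pos = K_p·P(0) and e_ss are unchanged.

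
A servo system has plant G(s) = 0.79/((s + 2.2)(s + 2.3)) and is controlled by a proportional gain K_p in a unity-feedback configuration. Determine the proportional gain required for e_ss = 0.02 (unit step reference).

K_p = 314

The loop is type 0, so e_ss(step) = 1/(1 + K_pos) with K_pos = K_p·G(0).
G(0) = 0.1561. Require 1/(1 + K_p·0.1561) = 0.02, so 1 + 0.1561·K_p = 50.
K_p = (50 − 1)/0.1561 = 314.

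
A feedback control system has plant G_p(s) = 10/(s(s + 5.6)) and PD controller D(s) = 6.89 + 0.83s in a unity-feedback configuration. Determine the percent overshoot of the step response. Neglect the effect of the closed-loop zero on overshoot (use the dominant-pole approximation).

0.814%

Forward path: (6.89 + 0.83s)·10/(s(s+5.6)). The closed-loop characteristic equation is s² + (5.6 + 10·0.83)s + 10·6.89 = 0.
That is s² + 13.9s + 68.9 = 0, so ω_n = 8.301 rad/s and ζ = 13.9/(2·8.301) = 0.8373.
%OS = 100·exp(−πζ/√(1−ζ²)) = 0.814%.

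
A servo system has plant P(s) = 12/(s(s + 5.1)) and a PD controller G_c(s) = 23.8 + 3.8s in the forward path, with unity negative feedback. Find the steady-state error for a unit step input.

0

The open loop G_c(s)P(s) has a pole at the origin (type 1), so the static position error constant is infinite and e_ss = 1/(1+∞) = 0.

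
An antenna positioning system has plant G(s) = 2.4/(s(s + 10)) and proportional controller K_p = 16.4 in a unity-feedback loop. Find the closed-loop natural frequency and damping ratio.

The closed-loop denominator is s(s+10) + 16.4·2.4 = s² + 10s + 39.36.
Matching s² + 2ζω_n s + ω_n²: ω_n = √39.36 = 6.274 rad/s and 2ζω_n = 10, so ζ = 10/(2·6.274) = 0.797.

ω_n = 6.27 rad/s, ζ = 0.797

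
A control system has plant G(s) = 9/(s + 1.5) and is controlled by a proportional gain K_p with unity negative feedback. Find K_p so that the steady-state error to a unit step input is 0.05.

K_p = 3.17

For a type-0 loop with proportional control, e_ss = 1/(1 + K_p·G(0)).
G(0) = 6. Require 1/(1 + K_p·6) = 0.05, so 1 + 6·K_p = 20.
K_p = (20 − 1)/6 = 3.17.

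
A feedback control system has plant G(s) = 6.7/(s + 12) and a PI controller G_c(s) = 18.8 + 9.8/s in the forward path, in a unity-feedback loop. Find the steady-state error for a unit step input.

The open loop G_c(s)G(s) has a pole at the origin (type 1), so the static position error constant is infinite and e_ss = 1/(1+∞) = 0.

0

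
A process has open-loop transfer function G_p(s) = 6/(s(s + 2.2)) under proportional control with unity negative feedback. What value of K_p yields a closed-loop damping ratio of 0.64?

Closed-loop characteristic equation: s² + 2.2s + K_p·6 = 0.
So ω_n = √(6K_p) and 2ζω_n = 2.2, giving ζ = 2.2/(2√(6K_p)).
Setting ζ = 0.64: √(6K_p) = 2.2/(2·0.64) = 1.719, so K_p = 2.954/6 = 0.492.

K_p = 0.492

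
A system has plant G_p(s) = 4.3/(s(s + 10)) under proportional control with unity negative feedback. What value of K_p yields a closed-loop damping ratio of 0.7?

Closed-loop characteristic equation: s² + 10s + K_p·4.3 = 0.
So ω_n = √(4.3K_p) and 2ζω_n = 10, giving ζ = 10/(2√(4.3K_p)).
Setting ζ = 0.7: √(4.3K_p) = 10/(2·0.7) = 7.143, so K_p = 51.02/4.3 = 11.9.

K_p = 11.9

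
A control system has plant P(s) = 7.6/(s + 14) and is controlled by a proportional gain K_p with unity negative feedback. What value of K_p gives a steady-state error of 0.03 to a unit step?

For a type-0 loop with proportional control, e_ss = 1/(1 + K_p·P(0)).
P(0) = 0.5429. Require 1/(1 + K_p·0.5429) = 0.03, so 1 + 0.5429·K_p = 33.33.
K_p = (33.33 − 1)/0.5429 = 59.6.

K_p = 59.6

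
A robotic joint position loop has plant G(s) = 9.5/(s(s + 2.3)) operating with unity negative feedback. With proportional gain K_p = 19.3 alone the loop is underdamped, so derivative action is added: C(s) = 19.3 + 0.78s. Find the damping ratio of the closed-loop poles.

Forward path: (19.3 + 0.78s)·9.5/(s(s+2.3)). The closed-loop characteristic equation is s² + (2.3 + 9.5·0.78)s + 9.5·19.3 = 0.
That is s² + 9.71s + 183.3 = 0, so ω_n = 13.54 rad/s and ζ = 9.71/(2·13.54) = 0.3585.

ζ = 0.359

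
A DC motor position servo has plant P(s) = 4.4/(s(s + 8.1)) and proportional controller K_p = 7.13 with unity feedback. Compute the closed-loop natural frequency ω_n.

The closed-loop denominator is s(s+8.1) + 7.13·4.4 = s² + 8.1s + 31.37.
Matching s² + 2ζω_n s + ω_n²: ω_n = √31.37 = 5.601 rad/s and 2ζω_n = 8.1, so ζ = 8.1/(2·5.601) = 0.723.

ω_n = 5.6 rad/s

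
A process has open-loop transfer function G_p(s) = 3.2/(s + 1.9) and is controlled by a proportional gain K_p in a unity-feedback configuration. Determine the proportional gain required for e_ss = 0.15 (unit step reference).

For a type-0 loop with proportional control, e_ss = 1/(1 + K_p·G_p(0)).
G_p(0) = 1.684. Require 1/(1 + K_p·1.684) = 0.15, so 1 + 1.684·K_p = 6.667.
K_p = (6.667 − 1)/1.684 = 3.36.

K_p = 3.36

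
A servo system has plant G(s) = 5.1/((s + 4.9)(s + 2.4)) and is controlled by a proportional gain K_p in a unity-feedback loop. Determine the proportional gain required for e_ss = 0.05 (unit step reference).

For a type-0 loop with proportional control, e_ss = 1/(1 + K_p·G(0)).
G(0) = 0.4337. Require 1/(1 + K_p·0.4337) = 0.05, so 1 + 0.4337·K_p = 20.
K_p = (20 − 1)/0.4337 = 43.8.

K_p = 43.8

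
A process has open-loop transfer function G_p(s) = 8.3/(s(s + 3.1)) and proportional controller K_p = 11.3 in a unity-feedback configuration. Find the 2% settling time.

T_s ≈ 2.58 s

Closed-loop characteristic equation: s² + 3.1s + 93.79 = 0, so ω_n = 9.685 rad/s and ζ = 3.1/(2·9.685) = 0.16.
2% settling time T_s ≈ 4/(ζω_n) = 4/1.55 = 2.58 s.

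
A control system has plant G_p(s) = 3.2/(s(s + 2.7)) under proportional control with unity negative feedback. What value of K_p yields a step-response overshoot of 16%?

K_p = 2.24

From %OS = 100·exp(−πζ/√(1−ζ²)) = 16%, ζ = −ln(0.16)/√(π²+ln²(0.16)) = 0.5039.
Characteristic equation s² + 2.7s + 3.2K_p = 0 gives ζ = 2.7/(2√(3.2K_p)).
Setting ζ = 0.5039: √(3.2K_p) = 2.7/(2·0.5039) = 2.679, so K_p = 7.179/3.2 = 2.24.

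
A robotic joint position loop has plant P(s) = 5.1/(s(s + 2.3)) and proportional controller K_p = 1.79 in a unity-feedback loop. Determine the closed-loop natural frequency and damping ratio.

ω_n = 3.02 rad/s, ζ = 0.381

1 + K_p·P(s) = 0 gives s² + 2.3s + 9.129 = 0.
So ω_n² = 9.129 ⇒ ω_n = 3.021 rad/s, and ζ = 2.3/(2ω_n) = 0.381.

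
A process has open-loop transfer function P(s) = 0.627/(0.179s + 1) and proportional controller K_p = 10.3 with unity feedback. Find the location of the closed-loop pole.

Closed loop: T(s) = K_p·P/(1+K_p·P) = 6.458/(0.179s + 1 + 6.458), with pole at s = −(1 + 6.458)/0.179 = −41.67.

s = -41.67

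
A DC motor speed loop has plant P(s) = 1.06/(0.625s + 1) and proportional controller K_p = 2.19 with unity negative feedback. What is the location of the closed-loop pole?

s = -5.314

Closed loop: T(s) = K_p·P/(1+K_p·P) = 2.321/(0.625s + 1 + 2.321), with pole at s = −(1 + 2.321)/0.625 = −5.314.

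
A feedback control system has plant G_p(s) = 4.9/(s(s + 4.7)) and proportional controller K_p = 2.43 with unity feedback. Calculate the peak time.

From 1 + K_pG_p(s) = 0: s² + 4.7s + 11.91 = 0 ⇒ ω_n = 3.451, ζ = 0.681.
Damped frequency ω_d = ω_n√(1−ζ²) = 2.527 rad/s, so peak time T_p = π/ω_d = 1.24 s.

T_p = 1.24 s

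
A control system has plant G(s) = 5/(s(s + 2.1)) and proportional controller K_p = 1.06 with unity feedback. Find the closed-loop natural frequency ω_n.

ω_n = 2.3 rad/s

With unity feedback the closed-loop characteristic equation is s² + 2.1s + 1.06·5 = s² + 2.1s + 5.3 = 0.
Matching s² + 2ζω_n s + ω_n²: ω_n = √5.3 = 2.302 rad/s and 2ζω_n = 2.1, so ζ = 2.1/(2·2.302) = 0.456.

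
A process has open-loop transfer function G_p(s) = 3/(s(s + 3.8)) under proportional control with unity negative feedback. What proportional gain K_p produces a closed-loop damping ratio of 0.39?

Closed-loop characteristic equation: s² + 3.8s + K_p·3 = 0.
So ω_n = √(3K_p) and 2ζω_n = 3.8, giving ζ = 3.8/(2√(3K_p)).
Setting ζ = 0.39: √(3K_p) = 3.8/(2·0.39) = 4.872, so K_p = 23.73/3 = 7.91.

K_p = 7.91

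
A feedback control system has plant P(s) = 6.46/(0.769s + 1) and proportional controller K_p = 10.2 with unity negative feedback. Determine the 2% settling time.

Closed loop: T(s) = K_p·P/(1+K_p·P) = 65.89/(0.769s + 1 + 65.89), with pole at s = −(1 + 65.89)/0.769 = −86.99.
τ = 1/86.99 = 0.0115 s, so 2% settling time ≈ 4τ = 0.046 s.

T_s ≈ 0.046 s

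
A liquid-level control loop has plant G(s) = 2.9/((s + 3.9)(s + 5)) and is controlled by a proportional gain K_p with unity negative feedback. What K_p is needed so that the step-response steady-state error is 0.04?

The loop is type 0, so e_ss(step) = 1/(1 + K_pos) with K_pos = K_p·G(0).
G(0) = 0.1487. Require 1/(1 + K_p·0.1487) = 0.04, so 1 + 0.1487·K_p = 25.
K_p = (25 − 1)/0.1487 = 161.

K_p = 161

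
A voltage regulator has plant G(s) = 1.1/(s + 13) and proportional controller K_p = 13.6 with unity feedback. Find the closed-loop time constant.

τ = 0.0358 s

Closed-loop transfer function: T(s) = K_p·G(s)/(1 + K_p·G(s)) = 14.96/(s + 13 + 14.96) = 14.96/(s + 27.96).
Time constant τ = 1/27.96 = 0.0358 s.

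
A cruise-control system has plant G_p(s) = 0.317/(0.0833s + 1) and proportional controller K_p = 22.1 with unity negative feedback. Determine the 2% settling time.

T_s ≈ 0.0416 s

Closed loop: T(s) = K_p·G_p/(1+K_p·G_p) = 7.006/(0.0833s + 1 + 7.006), with pole at s = −(1 + 7.006)/0.0833 = −96.11.
τ = 1/96.11 = 0.01041 s, so 2% settling time ≈ 4τ = 0.0416 s.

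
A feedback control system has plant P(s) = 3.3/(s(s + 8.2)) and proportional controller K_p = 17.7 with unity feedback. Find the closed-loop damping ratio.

ζ = 0.536

With unity feedback the closed-loop characteristic equation is s² + 8.2s + 17.7·3.3 = s² + 8.2s + 58.41 = 0.
So ω_n² = 58.41 ⇒ ω_n = 7.643 rad/s, and ζ = 8.2/(2ω_n) = 0.536.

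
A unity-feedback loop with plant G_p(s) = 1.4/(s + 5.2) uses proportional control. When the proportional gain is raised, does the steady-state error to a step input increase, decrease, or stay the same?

decrease

The position error constant K_pos = K_p·G_p(0) grows with K_p, and e_ss = 1/(1+K_pos) falls.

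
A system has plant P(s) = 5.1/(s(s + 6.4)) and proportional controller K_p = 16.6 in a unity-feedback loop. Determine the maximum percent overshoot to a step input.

Closed-loop characteristic equation: s² + 6.4s + 84.66 = 0, so ω_n = 9.201 rad/s and ζ = 6.4/(2·9.201) = 0.3478.
%OS = 100·exp(−πζ/√(1−ζ²)) = 100·exp(−π·0.3478/√0.879) = 31.2%.

31.2%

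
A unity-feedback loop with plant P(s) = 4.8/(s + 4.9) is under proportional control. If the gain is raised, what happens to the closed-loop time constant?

The closed-loop bandwidth 4.9+K_p·4.8 grows with K_p, so τ shrinks.

decrease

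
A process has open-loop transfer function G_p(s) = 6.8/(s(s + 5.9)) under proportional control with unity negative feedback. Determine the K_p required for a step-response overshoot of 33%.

From %OS = 100·exp(−πζ/√(1−ζ²)) = 33%, ζ = −ln(0.33)/√(π²+ln²(0.33)) = 0.3328.
Characteristic equation s² + 5.9s + 6.8K_p = 0 gives ζ = 5.9/(2√(6.8K_p)).
Setting ζ = 0.3328: √(6.8K_p) = 5.9/(2·0.3328) = 8.865, so K_p = 78.58/6.8 = 11.6.

K_p = 11.6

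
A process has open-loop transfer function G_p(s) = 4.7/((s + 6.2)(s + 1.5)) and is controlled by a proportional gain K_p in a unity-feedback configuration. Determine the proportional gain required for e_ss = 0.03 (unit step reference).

For a type-0 loop with proportional control, e_ss = 1/(1 + K_p·G_p(0)).
G_p(0) = 0.5054. Require 1/(1 + K_p·0.5054) = 0.03, so 1 + 0.5054·K_p = 33.33.
K_p = (33.33 − 1)/0.5054 = 64.

K_p = 64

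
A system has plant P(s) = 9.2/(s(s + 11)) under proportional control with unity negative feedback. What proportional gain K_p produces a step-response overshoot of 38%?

K_p = 38

From %OS = 100·exp(−πζ/√(1−ζ²)) = 38%, ζ = −ln(0.38)/√(π²+ln²(0.38)) = 0.2943.
Characteristic equation s² + 11s + 9.2K_p = 0 gives ζ = 11/(2√(9.2K_p)).
Setting ζ = 0.2943: √(9.2K_p) = 11/(2·0.2943) = 18.69, so K_p = 349.1/9.2 = 38.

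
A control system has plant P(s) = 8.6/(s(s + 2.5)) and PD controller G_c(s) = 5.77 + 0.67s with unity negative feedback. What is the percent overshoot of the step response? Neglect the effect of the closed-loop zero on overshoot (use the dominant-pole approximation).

Forward path: (5.77 + 0.67s)·8.6/(s(s+2.5)). The closed-loop characteristic equation is s² + (2.5 + 8.6·0.67)s + 8.6·5.77 = 0.
That is s² + 8.262s + 49.62 = 0, so ω_n = 7.044 rad/s and ζ = 8.262/(2·7.044) = 0.5864.
%OS = 100·exp(−πζ/√(1−ζ²)) = 10.3%.

10.3%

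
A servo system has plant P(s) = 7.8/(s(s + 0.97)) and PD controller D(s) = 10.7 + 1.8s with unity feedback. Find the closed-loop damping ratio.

Forward path: (10.7 + 1.8s)·7.8/(s(s+0.97)). The closed-loop characteristic equation is s² + (0.97 + 7.8·1.8)s + 7.8·10.7 = 0.
That is s² + 15.01s + 83.46 = 0, so ω_n = 9.136 rad/s and ζ = 15.01/(2·9.136) = 0.8215.

ζ = 0.822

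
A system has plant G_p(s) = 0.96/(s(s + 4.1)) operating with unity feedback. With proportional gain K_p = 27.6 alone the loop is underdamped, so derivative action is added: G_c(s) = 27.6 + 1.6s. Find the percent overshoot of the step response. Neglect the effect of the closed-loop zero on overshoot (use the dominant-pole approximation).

12.8%

Forward path: (27.6 + 1.6s)·0.96/(s(s+4.1)). The closed-loop characteristic equation is s² + (4.1 + 0.96·1.6)s + 0.96·27.6 = 0.
That is s² + 5.636s + 26.5 = 0, so ω_n = 5.147 rad/s and ζ = 5.636/(2·5.147) = 0.5475.
%OS = 100·exp(−πζ/√(1−ζ²)) = 12.8%.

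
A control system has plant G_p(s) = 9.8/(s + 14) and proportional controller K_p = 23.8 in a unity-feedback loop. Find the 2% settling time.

T_s ≈ 0.0162 s

Closed-loop transfer function: T(s) = K_p·G_p(s)/(1 + K_p·G_p(s)) = 233.2/(s + 14 + 233.2) = 233.2/(s + 247.2).
Time constant τ = 1/247.2 = 0.004045 s, so the 2% settling time is about 4τ = 0.0162 s.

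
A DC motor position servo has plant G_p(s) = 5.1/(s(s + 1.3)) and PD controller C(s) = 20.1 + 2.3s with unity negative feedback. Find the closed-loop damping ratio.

ζ = 0.643

Forward path: (20.1 + 2.3s)·5.1/(s(s+1.3)). The closed-loop characteristic equation is s² + (1.3 + 5.1·2.3)s + 5.1·20.1 = 0.
That is s² + 13.03s + 102.5 = 0, so ω_n = 10.12 rad/s and ζ = 13.03/(2·10.12) = 0.6435.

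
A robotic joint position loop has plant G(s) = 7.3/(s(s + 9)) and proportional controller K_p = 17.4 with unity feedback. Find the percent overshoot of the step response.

25.5%

Closed-loop characteristic equation: s² + 9s + 127 = 0, so ω_n = 11.27 rad/s and ζ = 9/(2·11.27) = 0.3993.
%OS = 100·exp(−πζ/√(1−ζ²)) = 100·exp(−π·0.3993/√0.8406) = 25.5%.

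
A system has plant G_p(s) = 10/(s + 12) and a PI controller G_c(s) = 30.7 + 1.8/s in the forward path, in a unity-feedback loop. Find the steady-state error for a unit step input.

0

The open loop G_c(s)G_p(s) has a pole at the origin (type 1), so the static position error constant is infinite and e_ss = 1/(1+∞) = 0.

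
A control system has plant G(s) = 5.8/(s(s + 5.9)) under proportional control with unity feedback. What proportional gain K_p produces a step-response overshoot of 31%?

From %OS = 100·exp(−πζ/√(1−ζ²)) = 31%, ζ = −ln(0.31)/√(π²+ln²(0.31)) = 0.3493.
Characteristic equation s² + 5.9s + 5.8K_p = 0 gives ζ = 5.9/(2√(5.8K_p)).
Setting ζ = 0.3493: √(5.8K_p) = 5.9/(2·0.3493) = 8.445, so K_p = 71.32/5.8 = 12.3.

K_p = 12.3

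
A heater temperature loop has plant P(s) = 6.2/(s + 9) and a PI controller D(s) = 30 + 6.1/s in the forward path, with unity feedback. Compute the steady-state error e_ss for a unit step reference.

The open loop D(s)P(s) has a pole at the origin (type 1), so the static position error constant is infinite and e_ss = 1/(1+∞) = 0.

0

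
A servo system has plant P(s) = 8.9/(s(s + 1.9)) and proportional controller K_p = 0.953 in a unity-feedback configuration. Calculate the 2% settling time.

T_s ≈ 4.21 s

From 1 + K_pP(s) = 0: s² + 1.9s + 8.482 = 0 ⇒ ω_n = 2.912, ζ = 0.3262.
2% settling time T_s ≈ 4/(ζω_n) = 4/0.95 = 4.21 s.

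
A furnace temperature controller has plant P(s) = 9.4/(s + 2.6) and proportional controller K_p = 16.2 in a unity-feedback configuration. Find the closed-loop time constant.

Closed-loop transfer function: T(s) = K_p·P(s)/(1 + K_p·P(s)) = 152.3/(s + 2.6 + 152.3) = 152.3/(s + 154.9).
Time constant τ = 1/154.9 = 0.00646 s.

τ = 0.00646 s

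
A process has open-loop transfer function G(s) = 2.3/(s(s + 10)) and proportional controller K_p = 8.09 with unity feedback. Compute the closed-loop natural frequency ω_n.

1 + K_p·G(s) = 0 gives s² + 10s + 18.61 = 0.
So ω_n² = 18.61 ⇒ ω_n = 4.314 rad/s, and ζ = 10/(2ω_n) = 1.16.

ω_n = 4.31 rad/s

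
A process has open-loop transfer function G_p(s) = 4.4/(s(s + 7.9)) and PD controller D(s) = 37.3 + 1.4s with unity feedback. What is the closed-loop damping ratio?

ζ = 0.549

Forward path: (37.3 + 1.4s)·4.4/(s(s+7.9)). The closed-loop characteristic equation is s² + (7.9 + 4.4·1.4)s + 4.4·37.3 = 0.
That is s² + 14.06s + 164.1 = 0, so ω_n = 12.81 rad/s and ζ = 14.06/(2·12.81) = 0.5488.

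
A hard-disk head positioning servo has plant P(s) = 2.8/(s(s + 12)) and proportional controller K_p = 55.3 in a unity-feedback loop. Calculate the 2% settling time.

T_s ≈ 0.667 s

From 1 + K_pP(s) = 0: s² + 12s + 154.8 = 0 ⇒ ω_n = 12.44, ζ = 0.4822.
2% settling time T_s ≈ 4/(ζω_n) = 4/6 = 0.667 s.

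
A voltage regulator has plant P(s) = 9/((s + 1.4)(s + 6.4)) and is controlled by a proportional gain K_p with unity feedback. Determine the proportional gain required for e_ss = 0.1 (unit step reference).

K_p = 8.96

The loop is type 0, so e_ss(step) = 1/(1 + K_pos) with K_pos = K_p·P(0).
P(0) = 1.004. Require 1/(1 + K_p·1.004) = 0.1, so 1 + 1.004·K_p = 10.
K_p = (10 − 1)/1.004 = 8.96.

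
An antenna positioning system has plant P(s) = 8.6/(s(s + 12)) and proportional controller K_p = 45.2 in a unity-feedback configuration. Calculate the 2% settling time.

T_s ≈ 0.667 s

From 1 + K_pP(s) = 0: s² + 12s + 388.7 = 0 ⇒ ω_n = 19.72, ζ = 0.3043.
2% settling time T_s ≈ 4/(ζω_n) = 4/6 = 0.667 s.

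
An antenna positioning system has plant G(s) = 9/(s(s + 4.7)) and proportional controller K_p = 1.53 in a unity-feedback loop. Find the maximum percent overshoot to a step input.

From 1 + K_pG(s) = 0: s² + 4.7s + 13.77 = 0 ⇒ ω_n = 3.711, ζ = 0.6333.
%OS = 100·exp(−πζ/√(1−ζ²)) = 100·exp(−π·0.6333/√0.5989) = 7.65%.

7.65%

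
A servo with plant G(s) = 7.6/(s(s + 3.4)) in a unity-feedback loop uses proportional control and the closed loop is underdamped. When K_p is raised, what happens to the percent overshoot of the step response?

increase

ζ = 3.4/(2√(7.6K_p)) decreases as K_p grows; lower damping means more overshoot.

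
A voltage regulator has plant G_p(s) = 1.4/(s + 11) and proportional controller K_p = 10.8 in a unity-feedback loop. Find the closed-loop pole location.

s = -26.12

Closed-loop transfer function: T(s) = K_p·G_p(s)/(1 + K_p·G_p(s)) = 15.12/(s + 11 + 15.12) = 15.12/(s + 26.12).
The closed-loop pole is at s = −26.12.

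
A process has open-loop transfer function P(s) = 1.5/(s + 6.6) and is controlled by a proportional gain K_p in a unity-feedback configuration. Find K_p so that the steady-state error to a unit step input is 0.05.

K_p = 83.6

For a type-0 loop with proportional control, e_ss = 1/(1 + K_p·P(0)).
P(0) = 0.2273. Require 1/(1 + K_p·0.2273) = 0.05, so 1 + 0.2273·K_p = 20.
K_p = (20 − 1)/0.2273 = 83.6.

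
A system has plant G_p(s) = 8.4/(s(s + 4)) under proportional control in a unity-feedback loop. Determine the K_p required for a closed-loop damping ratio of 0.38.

K_p = 3.3

Closed-loop characteristic equation: s² + 4s + K_p·8.4 = 0.
So ω_n = √(8.4K_p) and 2ζω_n = 4, giving ζ = 4/(2√(8.4K_p)).
Setting ζ = 0.38: √(8.4K_p) = 4/(2·0.38) = 5.263, so K_p = 27.7/8.4 = 3.3.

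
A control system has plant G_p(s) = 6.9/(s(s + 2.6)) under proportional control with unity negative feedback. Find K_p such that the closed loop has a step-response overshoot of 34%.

From %OS = 100·exp(−πζ/√(1−ζ²)) = 34%, ζ = −ln(0.34)/√(π²+ln²(0.34)) = 0.3248.
Characteristic equation s² + 2.6s + 6.9K_p = 0 gives ζ = 2.6/(2√(6.9K_p)).
Setting ζ = 0.3248: √(6.9K_p) = 2.6/(2·0.3248) = 4.003, so K_p = 16.02/6.9 = 2.32.

K_p = 2.32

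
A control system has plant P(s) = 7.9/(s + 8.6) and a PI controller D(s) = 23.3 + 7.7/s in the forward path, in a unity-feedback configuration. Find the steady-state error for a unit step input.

0

The open loop D(s)P(s) has a pole at the origin (type 1), so the static position error constant is infinite and e_ss = 1/(1+∞) = 0.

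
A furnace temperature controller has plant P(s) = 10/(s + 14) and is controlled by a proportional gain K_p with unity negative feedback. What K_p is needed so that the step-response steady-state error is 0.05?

K_p = 26.6

The loop is type 0, so e_ss(step) = 1/(1 + K_pos) with K_pos = K_p·P(0).
P(0) = 0.7143. Require 1/(1 + K_p·0.7143) = 0.05, so 1 + 0.7143·K_p = 20.
K_p = (20 − 1)/0.7143 = 26.6.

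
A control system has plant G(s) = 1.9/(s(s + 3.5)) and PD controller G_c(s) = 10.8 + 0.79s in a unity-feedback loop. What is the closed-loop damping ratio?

ζ = 0.552

Forward path: (10.8 + 0.79s)·1.9/(s(s+3.5)). The closed-loop characteristic equation is s² + (3.5 + 1.9·0.79)s + 1.9·10.8 = 0.
That is s² + 5.001s + 20.52 = 0, so ω_n = 4.53 rad/s and ζ = 5.001/(2·4.53) = 0.552.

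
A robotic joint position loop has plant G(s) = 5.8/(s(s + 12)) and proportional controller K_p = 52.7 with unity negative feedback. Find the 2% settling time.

The closed-loop denominator s² + 12s + 305.7 gives ω_n = √305.7 = 17.48 and ζ = 12/(2ω_n) = 0.3432.
2% settling time T_s ≈ 4/(ζω_n) = 4/6 = 0.667 s.

T_s ≈ 0.667 s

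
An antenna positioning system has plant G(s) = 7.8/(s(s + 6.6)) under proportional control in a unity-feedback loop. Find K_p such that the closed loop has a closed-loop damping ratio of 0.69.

Closed-loop characteristic equation: s² + 6.6s + K_p·7.8 = 0.
So ω_n = √(7.8K_p) and 2ζω_n = 6.6, giving ζ = 6.6/(2√(7.8K_p)).
Setting ζ = 0.69: √(7.8K_p) = 6.6/(2·0.69) = 4.783, so K_p = 22.87/7.8 = 2.93.

K_p = 2.93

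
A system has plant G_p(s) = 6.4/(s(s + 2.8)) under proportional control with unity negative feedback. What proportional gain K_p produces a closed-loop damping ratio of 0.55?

K_p = 1.01

Closed-loop characteristic equation: s² + 2.8s + K_p·6.4 = 0.
So ω_n = √(6.4K_p) and 2ζω_n = 2.8, giving ζ = 2.8/(2√(6.4K_p)).
Setting ζ = 0.55: √(6.4K_p) = 2.8/(2·0.55) = 2.545, so K_p = 6.479/6.4 = 1.01.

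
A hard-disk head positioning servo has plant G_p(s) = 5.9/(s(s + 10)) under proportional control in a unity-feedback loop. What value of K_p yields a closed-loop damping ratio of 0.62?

K_p = 11

Closed-loop characteristic equation: s² + 10s + K_p·5.9 = 0.
So ω_n = √(5.9K_p) and 2ζω_n = 10, giving ζ = 10/(2√(5.9K_p)).
Setting ζ = 0.62: √(5.9K_p) = 10/(2·0.62) = 8.065, so K_p = 65.04/5.9 = 11.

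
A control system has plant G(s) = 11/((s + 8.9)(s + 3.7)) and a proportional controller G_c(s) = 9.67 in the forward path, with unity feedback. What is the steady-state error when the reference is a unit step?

The loop is type 0. Static position error constant K_pos = G_c(0)·G(0) = 9.67·0.334 = 3.23.
Steady-state error to a unit step: e_ss = 1/(1+K_pos) = 1/4.23 = 0.236.

0.236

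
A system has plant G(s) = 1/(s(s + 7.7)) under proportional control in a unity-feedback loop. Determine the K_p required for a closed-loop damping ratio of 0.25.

Closed-loop characteristic equation: s² + 7.7s + K_p·1 = 0.
So ω_n = √(1K_p) and 2ζω_n = 7.7, giving ζ = 7.7/(2√(1K_p)).
Setting ζ = 0.25: √(1K_p) = 7.7/(2·0.25) = 15.4, so K_p = 237.2/1 = 237.

K_p = 237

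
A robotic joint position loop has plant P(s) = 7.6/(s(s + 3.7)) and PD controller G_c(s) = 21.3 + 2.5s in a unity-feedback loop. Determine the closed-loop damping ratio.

ζ = 0.892

Forward path: (21.3 + 2.5s)·7.6/(s(s+3.7)). The closed-loop characteristic equation is s² + (3.7 + 7.6·2.5)s + 7.6·21.3 = 0.
That is s² + 22.7s + 161.9 = 0, so ω_n = 12.72 rad/s and ζ = 22.7/(2·12.72) = 0.8921.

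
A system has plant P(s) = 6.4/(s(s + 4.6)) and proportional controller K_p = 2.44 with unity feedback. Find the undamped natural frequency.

The closed-loop denominator is s(s+4.6) + 2.44·6.4 = s² + 4.6s + 15.62.
So ω_n² = 15.62 ⇒ ω_n = 3.952 rad/s, and ζ = 4.6/(2ω_n) = 0.582.

ω_n = 3.95 rad/s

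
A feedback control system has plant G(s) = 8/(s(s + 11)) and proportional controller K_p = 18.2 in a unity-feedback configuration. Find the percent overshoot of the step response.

Closed-loop characteristic equation: s² + 11s + 145.6 = 0, so ω_n = 12.07 rad/s and ζ = 11/(2·12.07) = 0.4558.
%OS = 100·exp(−πζ/√(1−ζ²)) = 100·exp(−π·0.4558/√0.7922) = 20%.

20%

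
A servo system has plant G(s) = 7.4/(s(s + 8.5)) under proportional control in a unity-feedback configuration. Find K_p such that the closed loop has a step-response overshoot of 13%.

K_p = 8.23

From %OS = 100·exp(−πζ/√(1−ζ²)) = 13%, ζ = −ln(0.13)/√(π²+ln²(0.13)) = 0.5446.
Characteristic equation s² + 8.5s + 7.4K_p = 0 gives ζ = 8.5/(2√(7.4K_p)).
Setting ζ = 0.5446: √(7.4K_p) = 8.5/(2·0.5446) = 7.803, so K_p = 60.89/7.4 = 8.23.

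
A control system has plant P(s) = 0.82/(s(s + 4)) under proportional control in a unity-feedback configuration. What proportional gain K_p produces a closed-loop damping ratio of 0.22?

Closed-loop characteristic equation: s² + 4s + K_p·0.82 = 0.
So ω_n = √(0.82K_p) and 2ζω_n = 4, giving ζ = 4/(2√(0.82K_p)).
Setting ζ = 0.22: √(0.82K_p) = 4/(2·0.22) = 9.091, so K_p = 82.64/0.82 = 101.

K_p = 101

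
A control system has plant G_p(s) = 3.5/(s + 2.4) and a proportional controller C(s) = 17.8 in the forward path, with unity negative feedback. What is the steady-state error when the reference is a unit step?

The loop is type 0. Static position error constant K_pos = C(0)·G_p(0) = 17.8·1.458 = 25.96.
Steady-state error to a unit step: e_ss = 1/(1+K_pos) = 1/26.96 = 0.0371.

0.0371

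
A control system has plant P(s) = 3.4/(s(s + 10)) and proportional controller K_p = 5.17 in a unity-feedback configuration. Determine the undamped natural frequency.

ω_n = 4.19 rad/s

The closed-loop denominator is s(s+10) + 5.17·3.4 = s² + 10s + 17.58.
Matching s² + 2ζω_n s + ω_n²: ω_n = √17.58 = 4.193 rad/s and 2ζω_n = 10, so ζ = 10/(2·4.193) = 1.19.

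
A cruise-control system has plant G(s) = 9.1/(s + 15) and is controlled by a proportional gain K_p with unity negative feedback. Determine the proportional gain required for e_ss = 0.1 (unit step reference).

Steady-state error for a unit step on this type-0 loop is 1/(1 + K_p·G(0)).
G(0) = 0.6067. Require 1/(1 + K_p·0.6067) = 0.1, so 1 + 0.6067·K_p = 10.
K_p = (10 − 1)/0.6067 = 14.8.

K_p = 14.8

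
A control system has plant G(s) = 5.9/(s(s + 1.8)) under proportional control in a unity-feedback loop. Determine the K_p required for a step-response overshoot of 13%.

From %OS = 100·exp(−πζ/√(1−ζ²)) = 13%, ζ = −ln(0.13)/√(π²+ln²(0.13)) = 0.5446.
Characteristic equation s² + 1.8s + 5.9K_p = 0 gives ζ = 1.8/(2√(5.9K_p)).
Setting ζ = 0.5446: √(5.9K_p) = 1.8/(2·0.5446) = 1.652, so K_p = 2.731/5.9 = 0.463.

K_p = 0.463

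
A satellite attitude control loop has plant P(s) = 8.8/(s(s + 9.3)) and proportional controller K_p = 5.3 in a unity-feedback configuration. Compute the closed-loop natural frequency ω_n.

ω_n = 6.83 rad/s

With unity feedback the closed-loop characteristic equation is s² + 9.3s + 5.3·8.8 = s² + 9.3s + 46.64 = 0.
Matching s² + 2ζω_n s + ω_n²: ω_n = √46.64 = 6.829 rad/s and 2ζω_n = 9.3, so ζ = 9.3/(2·6.829) = 0.681.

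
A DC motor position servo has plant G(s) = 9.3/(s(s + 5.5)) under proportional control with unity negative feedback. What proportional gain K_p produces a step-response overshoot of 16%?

From %OS = 100·exp(−πζ/√(1−ζ²)) = 16%, ζ = −ln(0.16)/√(π²+ln²(0.16)) = 0.5039.
Characteristic equation s² + 5.5s + 9.3K_p = 0 gives ζ = 5.5/(2√(9.3K_p)).
Setting ζ = 0.5039: √(9.3K_p) = 5.5/(2·0.5039) = 5.458, so K_p = 29.79/9.3 = 3.2.

K_p = 3.2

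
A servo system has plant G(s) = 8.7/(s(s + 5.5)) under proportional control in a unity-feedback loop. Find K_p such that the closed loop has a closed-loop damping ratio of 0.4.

K_p = 5.43

Closed-loop characteristic equation: s² + 5.5s + K_p·8.7 = 0.
So ω_n = √(8.7K_p) and 2ζω_n = 5.5, giving ζ = 5.5/(2√(8.7K_p)).
Setting ζ = 0.4: √(8.7K_p) = 5.5/(2·0.4) = 6.875, so K_p = 47.27/8.7 = 5.43.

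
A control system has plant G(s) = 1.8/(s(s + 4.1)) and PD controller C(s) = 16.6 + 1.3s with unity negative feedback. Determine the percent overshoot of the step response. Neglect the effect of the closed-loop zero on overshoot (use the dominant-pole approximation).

Forward path: (16.6 + 1.3s)·1.8/(s(s+4.1)). The closed-loop characteristic equation is s² + (4.1 + 1.8·1.3)s + 1.8·16.6 = 0.
That is s² + 6.44s + 29.88 = 0, so ω_n = 5.466 rad/s and ζ = 6.44/(2·5.466) = 0.5891.
%OS = 100·exp(−πζ/√(1−ζ²)) = 10.1%.

10.1%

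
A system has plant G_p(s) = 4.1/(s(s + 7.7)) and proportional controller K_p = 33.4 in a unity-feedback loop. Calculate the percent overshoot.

Closed-loop characteristic equation: s² + 7.7s + 136.9 = 0, so ω_n = 11.7 rad/s and ζ = 7.7/(2·11.7) = 0.329.
%OS = 100·exp(−πζ/√(1−ζ²)) = 100·exp(−π·0.329/√0.8918) = 33.5%.

33.5%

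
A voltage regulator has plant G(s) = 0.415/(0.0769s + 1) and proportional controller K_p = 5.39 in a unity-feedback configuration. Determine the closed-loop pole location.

Closed loop: T(s) = K_p·G/(1+K_p·G) = 2.237/(0.0769s + 1 + 2.237), with pole at s = −(1 + 2.237)/0.0769 = −42.09.

s = -42.09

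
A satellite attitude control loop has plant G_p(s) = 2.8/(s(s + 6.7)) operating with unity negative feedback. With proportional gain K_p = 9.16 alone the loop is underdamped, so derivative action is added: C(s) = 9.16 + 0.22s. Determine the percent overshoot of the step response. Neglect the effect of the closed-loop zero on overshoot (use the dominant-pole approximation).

Forward path: (9.16 + 0.22s)·2.8/(s(s+6.7)). The closed-loop characteristic equation is s² + (6.7 + 2.8·0.22)s + 2.8·9.16 = 0.
That is s² + 7.316s + 25.65 = 0, so ω_n = 5.064 rad/s and ζ = 7.316/(2·5.064) = 0.7223.
%OS = 100·exp(−πζ/√(1−ζ²)) = 3.76%.

3.76%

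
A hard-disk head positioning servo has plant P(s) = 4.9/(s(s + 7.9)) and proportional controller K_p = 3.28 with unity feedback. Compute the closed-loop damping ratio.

ζ = 0.985

With unity feedback the closed-loop characteristic equation is s² + 7.9s + 3.28·4.9 = s² + 7.9s + 16.07 = 0.
So ω_n² = 16.07 ⇒ ω_n = 4.009 rad/s, and ζ = 7.9/(2ω_n) = 0.985.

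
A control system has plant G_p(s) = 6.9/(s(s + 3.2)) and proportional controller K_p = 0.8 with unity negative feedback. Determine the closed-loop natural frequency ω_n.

The closed-loop denominator is s(s+3.2) + 0.8·6.9 = s² + 3.2s + 5.52.
Matching s² + 2ζω_n s + ω_n²: ω_n = √5.52 = 2.349 rad/s and 2ζω_n = 3.2, so ζ = 3.2/(2·2.349) = 0.681.

ω_n = 2.35 rad/s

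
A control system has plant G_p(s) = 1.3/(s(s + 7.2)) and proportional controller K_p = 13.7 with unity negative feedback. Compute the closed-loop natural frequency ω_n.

ω_n = 4.22 rad/s

With unity feedback the closed-loop characteristic equation is s² + 7.2s + 13.7·1.3 = s² + 7.2s + 17.81 = 0.
So ω_n² = 17.81 ⇒ ω_n = 4.22 rad/s, and ζ = 7.2/(2ω_n) = 0.853.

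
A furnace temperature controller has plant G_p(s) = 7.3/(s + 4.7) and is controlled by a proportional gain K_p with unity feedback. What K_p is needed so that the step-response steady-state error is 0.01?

The loop is type 0, so e_ss(step) = 1/(1 + K_pos) with K_pos = K_p·G_p(0).
G_p(0) = 1.553. Require 1/(1 + K_p·1.553) = 0.01, so 1 + 1.553·K_p = 100.
K_p = (100 − 1)/1.553 = 63.7.

K_p = 63.7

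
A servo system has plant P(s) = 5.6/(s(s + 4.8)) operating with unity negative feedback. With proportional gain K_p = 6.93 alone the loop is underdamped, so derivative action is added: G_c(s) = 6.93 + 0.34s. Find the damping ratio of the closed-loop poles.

ζ = 0.538

Forward path: (6.93 + 0.34s)·5.6/(s(s+4.8)). The closed-loop characteristic equation is s² + (4.8 + 5.6·0.34)s + 5.6·6.93 = 0.
That is s² + 6.704s + 38.81 = 0, so ω_n = 6.23 rad/s and ζ = 6.704/(2·6.23) = 0.5381.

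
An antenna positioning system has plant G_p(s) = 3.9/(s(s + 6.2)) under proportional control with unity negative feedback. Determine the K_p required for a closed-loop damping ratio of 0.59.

K_p = 7.08

Closed-loop characteristic equation: s² + 6.2s + K_p·3.9 = 0.
So ω_n = √(3.9K_p) and 2ζω_n = 6.2, giving ζ = 6.2/(2√(3.9K_p)).
Setting ζ = 0.59: √(3.9K_p) = 6.2/(2·0.59) = 5.254, so K_p = 27.61/3.9 = 7.08.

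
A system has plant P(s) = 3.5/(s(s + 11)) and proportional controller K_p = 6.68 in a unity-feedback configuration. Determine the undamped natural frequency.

1 + K_p·P(s) = 0 gives s² + 11s + 23.38 = 0.
Matching s² + 2ζω_n s + ω_n²: ω_n = √23.38 = 4.835 rad/s and 2ζω_n = 11, so ζ = 11/(2·4.835) = 1.14.

ω_n = 4.84 rad/s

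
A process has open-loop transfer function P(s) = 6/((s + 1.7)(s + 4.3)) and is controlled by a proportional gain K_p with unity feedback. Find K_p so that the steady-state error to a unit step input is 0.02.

Steady-state error for a unit step on this type-0 loop is 1/(1 + K_p·P(0)).
P(0) = 0.8208. Require 1/(1 + K_p·0.8208) = 0.02, so 1 + 0.8208·K_p = 50.
K_p = (50 − 1)/0.8208 = 59.7.

K_p = 59.7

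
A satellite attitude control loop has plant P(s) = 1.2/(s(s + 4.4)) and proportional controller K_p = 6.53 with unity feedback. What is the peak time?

T_p = 1.82 s

Closed-loop characteristic equation: s² + 4.4s + 7.836 = 0, so ω_n = 2.799 rad/s and ζ = 4.4/(2·2.799) = 0.7859.
Damped frequency ω_d = ω_n√(1−ζ²) = 1.731 rad/s, so peak time T_p = π/ω_d = 1.82 s.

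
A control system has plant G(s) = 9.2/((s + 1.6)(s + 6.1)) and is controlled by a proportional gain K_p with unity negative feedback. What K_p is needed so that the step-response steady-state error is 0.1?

The loop is type 0, so e_ss(step) = 1/(1 + K_pos) with K_pos = K_p·G(0).
G(0) = 0.9426. Require 1/(1 + K_p·0.9426) = 0.1, so 1 + 0.9426·K_p = 10.
K_p = (10 − 1)/0.9426 = 9.55.

K_p = 9.55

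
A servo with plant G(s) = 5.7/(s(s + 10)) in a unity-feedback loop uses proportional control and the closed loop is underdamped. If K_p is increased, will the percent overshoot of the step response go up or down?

ζ = 10/(2√(5.7K_p)) decreases as K_p grows; lower damping means more overshoot.

increase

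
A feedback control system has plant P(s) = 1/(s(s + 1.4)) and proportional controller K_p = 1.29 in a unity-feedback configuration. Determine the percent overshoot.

From 1 + K_pP(s) = 0: s² + 1.4s + 1.29 = 0 ⇒ ω_n = 1.136, ζ = 0.6163.
%OS = 100·exp(−πζ/√(1−ζ²)) = 100·exp(−π·0.6163/√0.6202) = 8.55%.

8.55%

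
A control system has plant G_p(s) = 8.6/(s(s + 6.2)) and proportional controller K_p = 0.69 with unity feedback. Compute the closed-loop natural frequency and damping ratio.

The closed-loop denominator is s(s+6.2) + 0.69·8.6 = s² + 6.2s + 5.934.
So ω_n² = 5.934 ⇒ ω_n = 2.436 rad/s, and ζ = 6.2/(2ω_n) = 1.27.

ω_n = 2.44 rad/s, ζ = 1.27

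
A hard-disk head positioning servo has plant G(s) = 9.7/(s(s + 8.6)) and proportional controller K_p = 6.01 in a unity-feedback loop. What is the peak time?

Closed-loop characteristic equation: s² + 8.6s + 58.3 = 0, so ω_n = 7.635 rad/s and ζ = 8.6/(2·7.635) = 0.5632.
Damped frequency ω_d = ω_n√(1−ζ²) = 6.309 rad/s, so peak time T_p = π/ω_d = 0.498 s.

T_p = 0.498 s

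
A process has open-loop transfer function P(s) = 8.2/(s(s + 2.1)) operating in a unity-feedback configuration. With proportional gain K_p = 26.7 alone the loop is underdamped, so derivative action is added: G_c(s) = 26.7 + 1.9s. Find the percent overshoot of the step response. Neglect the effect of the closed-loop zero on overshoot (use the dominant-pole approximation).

Forward path: (26.7 + 1.9s)·8.2/(s(s+2.1)). The closed-loop characteristic equation is s² + (2.1 + 8.2·1.9)s + 8.2·26.7 = 0.
That is s² + 17.68s + 218.9 = 0, so ω_n = 14.8 rad/s and ζ = 17.68/(2·14.8) = 0.5974.
%OS = 100·exp(−πζ/√(1−ζ²)) = 9.63%.

9.63%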